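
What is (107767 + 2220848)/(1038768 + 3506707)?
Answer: 465723/909095 ≈ 0.51229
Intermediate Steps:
(107767 + 2220848)/(1038768 + 3506707) = 2328615/4545475 = 2328615*(1/4545475) = 465723/909095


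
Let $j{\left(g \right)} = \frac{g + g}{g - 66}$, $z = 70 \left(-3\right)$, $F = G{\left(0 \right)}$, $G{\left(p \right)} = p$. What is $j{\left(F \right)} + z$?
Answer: $-210$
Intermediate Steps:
$F = 0$
$z = -210$
$j{\left(g \right)} = \frac{2 g}{-66 + g}$
$j{\left(F \right)} + z = 2 \cdot 0 \frac{1}{-66 + 0} - 210 = 2 \cdot 0 \frac{1}{-66} - 210 = 2 \cdot 0 \left(- \frac{1}{66}\right) - 210 = 0 - 210 = -210$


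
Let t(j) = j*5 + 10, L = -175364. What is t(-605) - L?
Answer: 172349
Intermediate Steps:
t(j) = 10 + 5*j (t(j) = 5*j + 10 = 10 + 5*j)
t(-605) - L = (10 + 5*(-605)) - 1*(-175364) = (10 - 3025) + 175364 = -3015 + 175364 = 172349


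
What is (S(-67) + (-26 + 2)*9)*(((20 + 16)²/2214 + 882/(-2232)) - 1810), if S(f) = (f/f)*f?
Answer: 2603903659/5084 ≈ 5.1218e+5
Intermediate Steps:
S(f) = f (S(f) = 1*f = f)
(S(-67) + (-26 + 2)*9)*(((20 + 16)²/2214 + 882/(-2232)) - 1810) = (-67 + (-26 + 2)*9)*(((20 + 16)²/2214 + 882/(-2232)) - 1810) = (-67 - 24*9)*((36²*(1/2214) + 882*(-1/2232)) - 1810) = (-67 - 216)*((1296*(1/2214) - 49/124) - 1810) = -283*((24/41 - 49/124) - 1810) = -283*(967/5084 - 1810) = -283*(-9201073/5084) = 2603903659/5084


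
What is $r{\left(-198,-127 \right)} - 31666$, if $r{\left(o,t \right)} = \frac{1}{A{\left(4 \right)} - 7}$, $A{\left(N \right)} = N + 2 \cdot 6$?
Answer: $- \frac{284993}{9} \approx -31666.0$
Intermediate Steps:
$A{\left(N \right)} = 12 + N$ ($A{\left(N \right)} = N + 12 = 12 + N$)
$r{\left(o,t \right)} = \frac{1}{9}$ ($r{\left(o,t \right)} = \frac{1}{\left(12 + 4\right) - 7} = \frac{1}{16 - 7} = \frac{1}{9}$)
$r{\left(-198,-127 \right)} - 31666 = \frac{1}{9} - 31666 = - \frac{284993}{9}$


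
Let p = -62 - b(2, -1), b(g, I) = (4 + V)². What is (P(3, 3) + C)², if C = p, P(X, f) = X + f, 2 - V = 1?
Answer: 6561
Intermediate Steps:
V = 1 (V = 2 - 1*1 = 2 - 1 = 1)
b(g, I) = 25 (b(g, I) = (4 + 1)² = 5² = 25)
p = -87 (p = -62 - 1*25 = -62 - 25 = -87)
C = -87
(P(3, 3) + C)² = ((3 + 3) - 87)² = (6 - 87)² = (-81)² = 6561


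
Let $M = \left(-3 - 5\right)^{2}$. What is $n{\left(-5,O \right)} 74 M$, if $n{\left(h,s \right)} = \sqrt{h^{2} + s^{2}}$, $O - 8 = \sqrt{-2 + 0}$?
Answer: $4736 \sqrt{87 + 16 i \sqrt{2}} \approx 44540.0 + 5697.4 i$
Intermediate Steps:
$M = 64$ ($M = \left(-8\right)^{2} = 64$)
$O = 8 + i \sqrt{2}$ ($O = 8 + \sqrt{-2 + 0} = 8 + \sqrt{-2} = 8 + i \sqrt{2} \approx 8.0 + 1.4142 i$)
$n{\left(-5,O \right)} 74 M = \sqrt{\left(-5\right)^{2} + \left(8 + i \sqrt{2}\right)^{2}} \cdot 74 \cdot 64 = \sqrt{25 + \left(8 + i \sqrt{2}\right)^{2}} \cdot 74 \cdot 64 = 74 \sqrt{25 + \left(8 + i \sqrt{2}\right)^{2}} \cdot 64 = 4736 \sqrt{25 + \left(8 + i \sqrt{2}\right)^{2}}$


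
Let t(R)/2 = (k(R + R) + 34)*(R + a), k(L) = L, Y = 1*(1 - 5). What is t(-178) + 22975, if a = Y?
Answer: 140183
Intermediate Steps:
Y = -4 (Y = 1*(-4) = -4)
a = -4
t(R) = 2*(-4 + R)*(34 + 2*R) (t(R) = 2*(((R + R) + 34)*(R - 4)) = 2*((2*R + 34)*(-4 + R)) = 2*((34 + 2*R)*(-4 + R)) = 2*((-4 + R)*(34 + 2*R)) = 2*(-4 + R)*(34 + 2*R))
t(-178) + 22975 = (-272 + 4*(-178)**2 + 52*(-178)) + 22975 = (-272 + 4*31684 - 9256) + 22975 = (-272 + 126736 - 9256) + 22975 = 117208 + 22975 = 140183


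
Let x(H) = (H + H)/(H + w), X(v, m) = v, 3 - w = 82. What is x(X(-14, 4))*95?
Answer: 2660/93 ≈ 28.602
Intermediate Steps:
w = -79 (w = 3 - 1*82 = 3 - 82 = -79)
x(H) = 2*H/(-79 + H) (x(H) = (H + H)/(H - 79) = (2*H)/(-79 + H) = 2*H/(-79 + H))
x(X(-14, 4))*95 = (2*(-14)/(-79 - 14))*95 = (2*(-14)/(-93))*95 = (2*(-14)*(-1/93))*95 = (28/93)*95 = 2660/93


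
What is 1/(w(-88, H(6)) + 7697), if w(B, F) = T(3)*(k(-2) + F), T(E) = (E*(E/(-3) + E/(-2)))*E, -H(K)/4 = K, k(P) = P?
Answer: 1/8282 ≈ 0.00012074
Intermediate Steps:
H(K) = -4*K
T(E) = -5*E³/6 (T(E) = (E*(E*(-⅓) + E*(-½)))*E = (E*(-E/3 - E/2))*E = (E*(-5*E/6))*E = (-5*E²/6)*E = -5*E³/6)
w(B, F) = 45 - 45*F/2 (w(B, F) = (-⅚*3³)*(-2 + F) = (-⅚*27)*(-2 + F) = -45*(-2 + F)/2 = 45 - 45*F/2)
1/(w(-88, H(6)) + 7697) = 1/((45 - (-90)*6) + 7697) = 1/((45 - 45/2*(-24)) + 7697) = 1/((45 + 540) + 7697) = 1/(585 + 7697) = 1/8282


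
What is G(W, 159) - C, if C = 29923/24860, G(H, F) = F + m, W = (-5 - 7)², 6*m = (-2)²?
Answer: 11818171/74580 ≈ 158.46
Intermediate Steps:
m = ⅔ (m = (⅙)*(-2)² = (⅙)*4 = ⅔ ≈ 0.66667)
W = 144 (W = (-12)² = 144)
G(H, F) = ⅔ + F (G(H, F) = F + ⅔ = ⅔ + F)
C = 29923/24860 (C = 29923*(1/24860) = 29923/24860 ≈ 1.2037)
G(W, 159) - C = (⅔ + 159) - 1*29923/24860 = 479/3 - 29923/24860 = 11818171/74580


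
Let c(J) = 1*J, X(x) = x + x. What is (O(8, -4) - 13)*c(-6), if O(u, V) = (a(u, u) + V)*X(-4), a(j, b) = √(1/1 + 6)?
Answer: -114 + 48*√7 ≈ 12.996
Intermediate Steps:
a(j, b) = √7 (a(j, b) = √(1 + 6) = √7)
X(x) = 2*x
c(J) = J
O(u, V) = -8*V - 8*√7 (O(u, V) = (√7 + V)*(2*(-4)) = (V + √7)*(-8) = -8*V - 8*√7)
(O(8, -4) - 13)*c(-6) = ((-8*(-4) - 8*√7) - 13)*(-6) = ((32 - 8*√7) - 13)*(-6) = (19 - 8*√7)*(-6) = -114 + 48*√7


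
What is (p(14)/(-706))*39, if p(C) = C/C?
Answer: -39/706 ≈ -0.055241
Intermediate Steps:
p(C) = 1
(p(14)/(-706))*39 = (1/(-706))*39 = (1*(-1/706))*39 = -1/706*39 = -39/706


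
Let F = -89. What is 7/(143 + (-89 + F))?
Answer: -⅕ ≈ -0.20000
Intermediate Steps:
7/(143 + (-89 + F)) = 7/(143 + (-89 - 89)) = 7/(143 - 178) = 7/(-35) = 7*(-1/35) = -⅕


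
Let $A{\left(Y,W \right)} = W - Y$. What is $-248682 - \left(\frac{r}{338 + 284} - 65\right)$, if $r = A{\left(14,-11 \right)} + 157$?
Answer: $- \frac{77319953}{311} \approx -2.4862 \cdot 10^{5}$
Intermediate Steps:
$r = 132$ ($r = \left(-11 - 14\right) + 157 = -25 + 157 = 132$)
$-248682 - \left(\frac{r}{338 + 284} - 65\right) = -248682 - \left(\frac{1}{338 + 284} \cdot 132 - 65\right) = -248682 - \left(\frac{1}{622} \cdot 132 - 65\right) = -248682 - \left(\frac{66}{311} - 65\right) = -248682 - - \frac{20149}{311} = -248682 + \frac{20149}{311} = - \frac{77319953}{311}$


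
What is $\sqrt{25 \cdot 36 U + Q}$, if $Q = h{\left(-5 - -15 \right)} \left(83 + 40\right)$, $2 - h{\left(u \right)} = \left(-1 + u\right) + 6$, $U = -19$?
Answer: $i \sqrt{18699} \approx 136.74 i$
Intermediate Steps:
$h{\left(u \right)} = -3 - u$ ($h{\left(u \right)} = 2 - \left(\left(-1 + u\right) + 6\right) = 2 - \left(5 + u\right) = -3 - u$)
$Q = -1599$ ($Q = \left(-3 - \left(-5 - -15\right)\right) \left(83 + 40\right) = \left(-3 - \left(-5 + 15\right)\right) 123 = \left(-3 - 10\right) 123 = \left(-13\right) 123 = -1599$)
$\sqrt{25 \cdot 36 U + Q} = \sqrt{25 \cdot 36 \left(-19\right) - 1599} = \sqrt{900 \left(-19\right) - 1599} = \sqrt{-17100 - 1599} = \sqrt{-18699} = i \sqrt{18699}$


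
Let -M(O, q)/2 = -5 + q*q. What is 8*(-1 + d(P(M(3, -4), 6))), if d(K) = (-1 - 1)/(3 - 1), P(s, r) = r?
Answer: -16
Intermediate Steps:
M(O, q) = 10 - 2*q² (M(O, q) = -2*(-5 + q*q) = -2*(-5 + q²) = 10 - 2*q²)
d(K) = -1 (d(K) = -2/2 = -2*½ = -1)
8*(-1 + d(P(M(3, -4), 6))) = 8*(-1 - 1) = 8*(-2) = -16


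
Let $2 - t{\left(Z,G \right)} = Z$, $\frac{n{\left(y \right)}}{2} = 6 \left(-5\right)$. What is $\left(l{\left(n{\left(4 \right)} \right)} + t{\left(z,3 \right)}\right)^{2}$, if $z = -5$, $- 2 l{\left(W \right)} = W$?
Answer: $1369$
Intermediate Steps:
$n{\left(y \right)} = -60$ ($n{\left(y \right)} = 2 \cdot 6 \left(-5\right) = 2 \left(-30\right) = -60$)
$l{\left(W \right)} = - \frac{W}{2}$
$t{\left(Z,G \right)} = 2 - Z$
$\left(l{\left(n{\left(4 \right)} \right)} + t{\left(z,3 \right)}\right)^{2} = \left(\left(- \frac{1}{2}\right) \left(-60\right) + \left(2 - -5\right)\right)^{2} = \left(30 + \left(2 + 5\right)\right)^{2} = \left(30 + 7\right)^{2} = 37^{2} = 1369$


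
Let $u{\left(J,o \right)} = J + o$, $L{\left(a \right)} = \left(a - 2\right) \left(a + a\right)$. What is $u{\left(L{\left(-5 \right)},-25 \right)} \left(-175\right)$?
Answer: $-7875$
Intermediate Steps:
$L{\left(a \right)} = 2 a \left(-2 + a\right)$ ($L{\left(a \right)} = \left(-2 + a\right) 2 a = 2 a \left(-2 + a\right)$)
$u{\left(L{\left(-5 \right)},-25 \right)} \left(-175\right) = \left(2 \left(-5\right) \left(-2 - 5\right) - 25\right) \left(-175\right) = \left(2 \left(-5\right) \left(-7\right) - 25\right) \left(-175\right) = \left(70 - 25\right) \left(-175\right) = 45 \left(-175\right) = -7875$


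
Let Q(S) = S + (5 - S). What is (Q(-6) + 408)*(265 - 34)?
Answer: 95403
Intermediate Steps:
Q(S) = 5
(Q(-6) + 408)*(265 - 34) = (5 + 408)*(265 - 34) = 413*231 = 95403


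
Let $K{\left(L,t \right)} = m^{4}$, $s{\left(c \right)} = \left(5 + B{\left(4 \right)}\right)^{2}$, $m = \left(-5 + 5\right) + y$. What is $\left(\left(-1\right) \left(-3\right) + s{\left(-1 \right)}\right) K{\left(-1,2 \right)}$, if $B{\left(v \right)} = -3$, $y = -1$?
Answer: $7$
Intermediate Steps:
$m = -1$ ($m = \left(-5 + 5\right) - 1 = 0 - 1 = -1$)
$s{\left(c \right)} = 4$ ($s{\left(c \right)} = \left(5 - 3\right)^{2} = 2^{2} = 4$)
$K{\left(L,t \right)} = 1$ ($K{\left(L,t \right)} = \left(-1\right)^{4} = 1$)
$\left(\left(-1\right) \left(-3\right) + s{\left(-1 \right)}\right) K{\left(-1,2 \right)} = \left(\left(-1\right) \left(-3\right) + 4\right) 1 = \left(3 + 4\right) 1 = 7 \cdot 1 = 7$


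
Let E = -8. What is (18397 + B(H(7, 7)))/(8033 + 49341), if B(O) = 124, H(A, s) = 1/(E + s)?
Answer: 18521/57374 ≈ 0.32281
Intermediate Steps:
H(A, s) = 1/(-8 + s)
(18397 + B(H(7, 7)))/(8033 + 49341) = (18397 + 124)/(8033 + 49341) = 18521/57374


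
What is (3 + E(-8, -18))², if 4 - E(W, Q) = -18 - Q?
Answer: 49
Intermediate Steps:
E(W, Q) = 22 + Q (E(W, Q) = 4 - (-18 - Q) = 4 + (18 + Q) = 22 + Q)
(3 + E(-8, -18))² = (3 + (22 - 18))² = (3 + 4)² = 7² = 49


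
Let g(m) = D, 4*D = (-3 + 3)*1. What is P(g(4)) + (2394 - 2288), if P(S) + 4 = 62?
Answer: 164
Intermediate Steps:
D = 0 (D = ((-3 + 3)*1)/4 = (0*1)/4 = (¼)*0 = 0)
g(m) = 0
P(S) = 58 (P(S) = -4 + 62 = 58)
P(g(4)) + (2394 - 2288) = 58 + (2394 - 2288) = 58 + 106 = 164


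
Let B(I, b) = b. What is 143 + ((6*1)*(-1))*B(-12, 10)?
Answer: 83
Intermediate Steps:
143 + ((6*1)*(-1))*B(-12, 10) = 143 + ((6*1)*(-1))*10 = 143 + (6*(-1))*10 = 143 - 6*10 = 143 - 60 = 83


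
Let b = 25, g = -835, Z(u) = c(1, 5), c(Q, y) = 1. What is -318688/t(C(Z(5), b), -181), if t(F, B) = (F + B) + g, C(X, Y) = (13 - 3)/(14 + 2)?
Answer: 2549504/8123 ≈ 313.86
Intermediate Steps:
Z(u) = 1
C(X, Y) = 5/8 (C(X, Y) = 10/16 = 10*(1/16) = 5/8)
t(F, B) = -835 + B + F (t(F, B) = (F + B) - 835 = (B + F) - 835 = -835 + B + F)
-318688/t(C(Z(5), b), -181) = -318688/(-835 - 181 + 5/8) = -318688/(-8123/8) = -318688*(-8/8123) = 2549504/8123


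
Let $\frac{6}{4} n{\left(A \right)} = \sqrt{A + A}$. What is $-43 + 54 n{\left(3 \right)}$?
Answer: $-43 + 36 \sqrt{6} \approx 45.182$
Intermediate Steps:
$n{\left(A \right)} = \frac{2 \sqrt{2} \sqrt{A}}{3}$ ($n{\left(A \right)} = \frac{2 \sqrt{A + A}}{3} = \frac{2 \sqrt{2 A}}{3} = \frac{2 \sqrt{2} \sqrt{A}}{3}$)
$-43 + 54 n{\left(3 \right)} = -43 + 54 \frac{2 \sqrt{2} \sqrt{3}}{3} = -43 + 54 \frac{2 \sqrt{6}}{3} = -43 + 36 \sqrt{6}$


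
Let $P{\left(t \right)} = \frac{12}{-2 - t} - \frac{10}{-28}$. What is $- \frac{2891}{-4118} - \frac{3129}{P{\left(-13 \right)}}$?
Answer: $- \frac{1983679495}{918314} \approx -2160.1$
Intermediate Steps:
$P{\left(t \right)} = \frac{5}{14} + \frac{12}{-2 - t}$ ($P{\left(t \right)} = \frac{12}{-2 - t} - - \frac{5}{14} = \frac{12}{-2 - t} + \frac{5}{14} = \frac{5}{14} + \frac{12}{-2 - t}$)
$- \frac{2891}{-4118} - \frac{3129}{P{\left(-13 \right)}} = - \frac{2891}{-4118} - \frac{3129}{\frac{1}{14} \frac{1}{2 - 13} \left(-158 + 5 \left(-13\right)\right)} = \left(-2891\right) \left(- \frac{1}{4118}\right) - \frac{3129}{\frac{1}{14} \frac{1}{-11} \left(-158 - 65\right)} = \frac{2891}{4118} - \frac{3129}{\frac{1}{14} \left(- \frac{1}{11}\right) \left(-223\right)} = \frac{2891}{4118} - \frac{3129}{\frac{223}{154}} = \frac{2891}{4118} - \frac{481866}{223} = - \frac{1983679495}{918314}$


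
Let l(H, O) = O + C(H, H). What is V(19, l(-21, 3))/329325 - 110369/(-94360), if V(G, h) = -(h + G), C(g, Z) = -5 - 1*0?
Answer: 1038447623/887860200 ≈ 1.1696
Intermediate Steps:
C(g, Z) = -5 (C(g, Z) = -5 + 0 = -5)
l(H, O) = -5 + O (l(H, O) = O - 5 = -5 + O)
V(G, h) = -G - h (V(G, h) = -(G + h) = -G - h)
V(19, l(-21, 3))/329325 - 110369/(-94360) = (-1*19 - (-5 + 3))/329325 - 110369/(-94360) = (-19 - 1*(-2))*(1/329325) - 110369*(-1/94360) = (-19 + 2)*(1/329325) + 15767/13480 = -17*1/329325 + 15767/13480 = -17/329325 + 15767/13480 = 1038447623/887860200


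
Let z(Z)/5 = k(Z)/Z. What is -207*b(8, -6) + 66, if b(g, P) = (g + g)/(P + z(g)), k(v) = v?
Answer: 3378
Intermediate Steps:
z(Z) = 5 (z(Z) = 5*(Z/Z) = 5*1 = 5)
b(g, P) = 2*g/(5 + P) (b(g, P) = (g + g)/(P + 5) = (2*g)/(5 + P) = 2*g/(5 + P))
-207*b(8, -6) + 66 = -414*8/(5 - 6) + 66 = -414*8/(-1) + 66 = -414*8*(-1) + 66 = -207*(-16) + 66 = 3312 + 66 = 3378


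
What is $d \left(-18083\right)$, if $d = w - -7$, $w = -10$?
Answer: $54249$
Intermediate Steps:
$d = -3$ ($d = -10 - -7 = -10 + 7 = -3$)
$d \left(-18083\right) = \left(-3\right) \left(-18083\right) = 54249$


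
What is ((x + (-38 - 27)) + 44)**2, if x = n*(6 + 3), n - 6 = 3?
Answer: 3600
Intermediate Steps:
n = 9 (n = 6 + 3 = 9)
x = 81 (x = 9*(6 + 3) = 9*9 = 81)
((x + (-38 - 27)) + 44)**2 = ((81 + (-38 - 27)) + 44)**2 = ((81 - 65) + 44)**2 = (16 + 44)**2 = 60**2 = 3600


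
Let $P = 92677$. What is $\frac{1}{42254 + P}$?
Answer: $\frac{1}{134931} \approx 7.4112 \cdot 10^{-6}$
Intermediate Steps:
$\frac{1}{42254 + P} = \frac{1}{42254 + 92677} = \frac{1}{134931}$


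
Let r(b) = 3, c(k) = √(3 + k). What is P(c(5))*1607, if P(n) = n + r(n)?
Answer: 4821 + 3214*√2 ≈ 9366.3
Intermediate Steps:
P(n) = 3 + n (P(n) = n + 3 = 3 + n)
P(c(5))*1607 = (3 + √(3 + 5))*1607 = (3 + √8)*1607 = (3 + 2*√2)*1607 = 4821 + 3214*√2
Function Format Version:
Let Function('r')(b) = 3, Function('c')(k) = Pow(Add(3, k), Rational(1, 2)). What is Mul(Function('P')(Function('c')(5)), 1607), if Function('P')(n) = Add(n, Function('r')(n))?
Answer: Add(4821, Mul(3214, Pow(2, Rational(1, 2)))) ≈ 9366.3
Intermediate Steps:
Function('P')(n) = Add(3, n) (Function('P')(n) = Add(n, 3) = Add(3, n))
Mul(Function('P')(Function('c')(5)), 1607) = Mul(Add(3, Pow(Add(3, 5), Rational(1, 2))), 1607) = Mul(Add(3, Pow(8, Rational(1, 2))), 1607) = Mul(Add(3, Mul(2, Pow(2, Rational(1, 2)))), 1607) = Add(4821, Mul(3214, Pow(2, Rational(1, 2))))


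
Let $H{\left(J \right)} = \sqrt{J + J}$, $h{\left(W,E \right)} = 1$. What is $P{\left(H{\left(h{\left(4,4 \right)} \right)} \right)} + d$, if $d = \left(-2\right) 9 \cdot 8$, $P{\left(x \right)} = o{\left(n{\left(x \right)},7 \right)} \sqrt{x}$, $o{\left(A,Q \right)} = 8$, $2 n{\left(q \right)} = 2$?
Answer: $-144 + 8 \sqrt[4]{2} \approx -134.49$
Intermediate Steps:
$H{\left(J \right)} = \sqrt{2} \sqrt{J}$ ($H{\left(J \right)} = \sqrt{2 J} = \sqrt{2} \sqrt{J}$)
$n{\left(q \right)} = 1$ ($n{\left(q \right)} = \frac{1}{2} \cdot 2 = 1$)
$P{\left(x \right)} = 8 \sqrt{x}$
$d = -144$ ($d = \left(-18\right) 8 = -144$)
$P{\left(H{\left(h{\left(4,4 \right)} \right)} \right)} + d = 8 \sqrt{\sqrt{2} \sqrt{1}} - 144 = 8 \sqrt{\sqrt{2} \cdot 1} - 144 = 8 \sqrt{\sqrt{2}} - 144 = 8 \sqrt[4]{2} - 144 = -144 + 8 \sqrt[4]{2}$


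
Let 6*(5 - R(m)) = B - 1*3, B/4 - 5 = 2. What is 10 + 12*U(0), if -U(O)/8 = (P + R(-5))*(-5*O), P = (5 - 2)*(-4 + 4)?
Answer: 10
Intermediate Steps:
B = 28 (B = 20 + 4*2 = 20 + 8 = 28)
R(m) = 5/6 (R(m) = 5 - (28 - 1*3)/6 = 5 - (28 - 3)/6 = 5 - 1/6*25 = 5 - 25/6 = 5/6)
P = 0 (P = 3*0 = 0)
U(O) = 100*O/3 (U(O) = -8*(0 + 5/6)*(-5*O) = -20*(-5*O)/3 = -(-100)*O/3 = 100*O/3)
10 + 12*U(0) = 10 + 12*((100/3)*0) = 10 + 12*0 = 10 + 0 = 10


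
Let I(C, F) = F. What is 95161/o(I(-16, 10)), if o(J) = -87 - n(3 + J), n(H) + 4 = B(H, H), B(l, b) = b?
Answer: -95161/96 ≈ -991.26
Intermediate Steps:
n(H) = -4 + H
o(J) = -86 - J (o(J) = -87 - (-4 + (3 + J)) = -87 - (-1 + J) = -87 + (1 - J) = -86 - J)
95161/o(I(-16, 10)) = 95161/(-86 - 1*10) = 95161/(-86 - 10) = 95161/(-96) = 95161*(-1/96) = -95161/96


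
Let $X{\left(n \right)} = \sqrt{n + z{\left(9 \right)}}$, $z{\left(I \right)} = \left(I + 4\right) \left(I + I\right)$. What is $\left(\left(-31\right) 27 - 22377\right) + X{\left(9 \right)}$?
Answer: $-23214 + 9 \sqrt{3} \approx -23198.0$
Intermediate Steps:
$z{\left(I \right)} = 2 I \left(4 + I\right)$ ($z{\left(I \right)} = \left(4 + I\right) 2 I = 2 I \left(4 + I\right)$)
$X{\left(n \right)} = \sqrt{234 + n}$ ($X{\left(n \right)} = \sqrt{n + 2 \cdot 9 \left(4 + 9\right)} = \sqrt{n + 2 \cdot 9 \cdot 13} = \sqrt{n + 234} = \sqrt{234 + n}$)
$\left(\left(-31\right) 27 - 22377\right) + X{\left(9 \right)} = \left(\left(-31\right) 27 - 22377\right) + \sqrt{234 + 9} = \left(-837 - 22377\right) + \sqrt{243} = -23214 + 9 \sqrt{3}$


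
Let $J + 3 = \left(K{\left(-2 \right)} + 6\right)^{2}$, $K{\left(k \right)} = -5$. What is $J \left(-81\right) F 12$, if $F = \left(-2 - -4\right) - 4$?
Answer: $-3888$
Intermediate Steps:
$F = -2$ ($F = \left(-2 + 4\right) - 4 = 2 - 4 = -2$)
$J = -2$ ($J = -3 + \left(-5 + 6\right)^{2} = -3 + 1^{2} = -3 + 1 = -2$)
$J \left(-81\right) F 12 = \left(-2\right) \left(-81\right) \left(\left(-2\right) 12\right) = 162 \left(-24\right) = -3888$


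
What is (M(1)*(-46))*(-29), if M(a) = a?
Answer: 1334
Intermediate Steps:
(M(1)*(-46))*(-29) = (1*(-46))*(-29) = -46*(-29) = 1334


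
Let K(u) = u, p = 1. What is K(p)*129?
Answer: 129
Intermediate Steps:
K(p)*129 = 1*129 = 129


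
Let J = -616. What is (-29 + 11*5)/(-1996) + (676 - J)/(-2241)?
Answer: -1318549/2236518 ≈ -0.58955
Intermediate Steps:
(-29 + 11*5)/(-1996) + (676 - J)/(-2241) = (-29 + 11*5)/(-1996) + (676 - 1*(-616))/(-2241) = (-29 + 55)*(-1/1996) + (676 + 616)*(-1/2241) = 26*(-1/1996) + 1292*(-1/2241) = -13/998 - 1292/2241 = -1318549/2236518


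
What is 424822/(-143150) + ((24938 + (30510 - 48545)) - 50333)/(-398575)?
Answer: -3262128483/1141120225 ≈ -2.8587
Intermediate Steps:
424822/(-143150) + ((24938 + (30510 - 48545)) - 50333)/(-398575) = 424822*(-1/143150) + ((24938 - 18035) - 50333)*(-1/398575) = -212411/71575 + (6903 - 50333)*(-1/398575) = -212411/71575 - 43430*(-1/398575) = -212411/71575 + 8686/79715 = -3262128483/1141120225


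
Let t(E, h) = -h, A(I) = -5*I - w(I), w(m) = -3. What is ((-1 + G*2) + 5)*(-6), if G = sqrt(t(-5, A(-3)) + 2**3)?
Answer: -24 - 12*I*sqrt(10) ≈ -24.0 - 37.947*I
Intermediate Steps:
A(I) = 3 - 5*I (A(I) = -5*I - 1*(-3) = -5*I + 3 = 3 - 5*I)
G = I*sqrt(10) (G = sqrt(-(3 - 5*(-3)) + 2**3) = sqrt(-(3 + 15) + 8) = sqrt(-1*18 + 8) = sqrt(-18 + 8) = sqrt(-10) = I*sqrt(10) ≈ 3.1623*I)
((-1 + G*2) + 5)*(-6) = ((-1 + (I*sqrt(10))*2) + 5)*(-6) = ((-1 + 2*I*sqrt(10)) + 5)*(-6) = (4 + 2*I*sqrt(10))*(-6) = -24 - 12*I*sqrt(10)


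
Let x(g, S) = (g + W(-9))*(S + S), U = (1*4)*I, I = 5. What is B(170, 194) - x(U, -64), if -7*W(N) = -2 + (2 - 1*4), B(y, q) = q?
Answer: 19790/7 ≈ 2827.1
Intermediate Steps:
U = 20 (U = (1*4)*5 = 4*5 = 20)
W(N) = 4/7 (W(N) = -(-2 + (2 - 1*4))/7 = -(-2 + (2 - 4))/7 = -(-2 - 2)/7 = -1/7*(-4) = 4/7)
x(g, S) = 2*S*(4/7 + g) (x(g, S) = (g + 4/7)*(S + S) = (4/7 + g)*(2*S) = 2*S*(4/7 + g))
B(170, 194) - x(U, -64) = 194 - 2*(-64)*(4 + 7*20)/7 = 194 - 2*(-64)*(4 + 140)/7 = 194 - 2*(-64)*144/7 = 194 - 1*(-18432/7) = 194 + 18432/7 = 19790/7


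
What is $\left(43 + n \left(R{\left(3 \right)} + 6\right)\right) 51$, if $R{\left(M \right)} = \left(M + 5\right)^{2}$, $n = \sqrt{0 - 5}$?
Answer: $2193 + 3570 i \sqrt{5} \approx 2193.0 + 7982.8 i$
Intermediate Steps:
$n = i \sqrt{5}$ ($n = \sqrt{-5} = i \sqrt{5} \approx 2.2361 i$)
$R{\left(M \right)} = \left(5 + M\right)^{2}$
$\left(43 + n \left(R{\left(3 \right)} + 6\right)\right) 51 = \left(43 + i \sqrt{5} \left(\left(5 + 3\right)^{2} + 6\right)\right) 51 = \left(43 + i \sqrt{5} \left(8^{2} + 6\right)\right) 51 = \left(43 + i \sqrt{5} \left(64 + 6\right)\right) 51 = \left(43 + i \sqrt{5} \cdot 70\right) 51 = \left(43 + 70 i \sqrt{5}\right) 51 = 2193 + 3570 i \sqrt{5}$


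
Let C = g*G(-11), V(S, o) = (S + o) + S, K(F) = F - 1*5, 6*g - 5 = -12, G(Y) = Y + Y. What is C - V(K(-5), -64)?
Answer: 329/3 ≈ 109.67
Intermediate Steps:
G(Y) = 2*Y
g = -7/6 (g = 5/6 + (1/6)*(-12) = 5/6 - 2 = -7/6 ≈ -1.1667)
K(F) = -5 + F (K(F) = F - 5 = -5 + F)
V(S, o) = o + 2*S
C = 77/3 (C = -7*(-11)/3 = -7/6*(-22) = 77/3 ≈ 25.667)
C - V(K(-5), -64) = 77/3 - (-64 + 2*(-5 - 5)) = 77/3 - (-64 + 2*(-10)) = 77/3 - (-64 - 20) = 77/3 - 1*(-84) = 77/3 + 84 = 329/3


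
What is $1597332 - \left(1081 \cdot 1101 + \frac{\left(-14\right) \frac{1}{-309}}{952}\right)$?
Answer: $\frac{8555056811}{21012} \approx 4.0715 \cdot 10^{5}$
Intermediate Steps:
$1597332 - \left(1081 \cdot 1101 + \frac{\left(-14\right) \frac{1}{-309}}{952}\right) = 1597332 - \left(1190181 + \left(-14\right) \left(- \frac{1}{309}\right) \frac{1}{952}\right) = 1597332 - \left(1190181 + \frac{14}{309} \cdot \frac{1}{952}\right) = 1597332 - \left(1190181 + \frac{1}{21012}\right) = 1597332 - \frac{25008083173}{21012} = \frac{8555056811}{21012}$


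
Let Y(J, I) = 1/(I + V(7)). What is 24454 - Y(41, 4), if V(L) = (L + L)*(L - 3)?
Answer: 1467239/60 ≈ 24454.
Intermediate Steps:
V(L) = 2*L*(-3 + L) (V(L) = (2*L)*(-3 + L) = 2*L*(-3 + L))
Y(J, I) = 1/(56 + I) (Y(J, I) = 1/(I + 2*7*(-3 + 7)) = 1/(I + 2*7*4) = 1/(I + 56) = 1/(56 + I))
24454 - Y(41, 4) = 24454 - 1/(56 + 4) = 24454 - 1/60 = 1467239/60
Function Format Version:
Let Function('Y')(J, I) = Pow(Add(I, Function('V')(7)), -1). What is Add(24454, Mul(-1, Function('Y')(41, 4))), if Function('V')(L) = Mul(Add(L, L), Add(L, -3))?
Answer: Rational(1467239, 60) ≈ 24454.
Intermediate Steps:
Function('V')(L) = Mul(2, L, Add(-3, L)) (Function('V')(L) = Mul(Mul(2, L), Add(-3, L)) = Mul(2, L, Add(-3, L)))
Function('Y')(J, I) = Pow(Add(56, I), -1) (Function('Y')(J, I) = Pow(Add(I, Mul(2, 7, Add(-3, 7))), -1) = Pow(Add(I, Mul(2, 7, 4)), -1) = Pow(Add(I, 56), -1) = Pow(Add(56, I), -1))
Add(24454, Mul(-1, Function('Y')(41, 4))) = Add(24454, Mul(-1, Pow(Add(56, 4), -1))) = Add(24454, Mul(-1, Pow(60, -1))) = Add(24454, Mul(-1, Rational(1, 60))) = Add(24454, Rational(-1, 60)) = Rational(1467239, 60)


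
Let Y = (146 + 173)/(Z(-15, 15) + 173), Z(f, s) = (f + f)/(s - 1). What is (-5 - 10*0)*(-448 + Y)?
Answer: 2667875/1196 ≈ 2230.7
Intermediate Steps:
Z(f, s) = 2*f/(-1 + s) (Z(f, s) = (2*f)/(-1 + s) = 2*f/(-1 + s))
Y = 2233/1196 (Y = (146 + 173)/(2*(-15)/(-1 + 15) + 173) = 319/(2*(-15)/14 + 173) = 319/(2*(-15)*(1/14) + 173) = 319/(-15/7 + 173) = 319/(1196/7) = 319*(7/1196) = 2233/1196 ≈ 1.8671)
(-5 - 10*0)*(-448 + Y) = (-5 - 10*0)*(-448 + 2233/1196) = (-5 + 0)*(-533575/1196) = -5*(-533575/1196) = 2667875/1196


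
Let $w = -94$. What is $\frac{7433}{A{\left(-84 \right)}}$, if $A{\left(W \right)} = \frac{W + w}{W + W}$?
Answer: $\frac{624372}{89} \approx 7015.4$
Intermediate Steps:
$A{\left(W \right)} = \frac{-94 + W}{2 W}$ ($A{\left(W \right)} = \frac{W - 94}{W + W} = \frac{-94 + W}{2 W}$)
$\frac{7433}{A{\left(-84 \right)}} = \frac{7433}{\frac{1}{2} \frac{1}{-84} \left(-94 - 84\right)} = \frac{7433}{\frac{1}{2} \left(- \frac{1}{84}\right) \left(-178\right)} = \frac{7433}{\frac{89}{84}} = 7433 \cdot \frac{84}{89} = \frac{624372}{89}$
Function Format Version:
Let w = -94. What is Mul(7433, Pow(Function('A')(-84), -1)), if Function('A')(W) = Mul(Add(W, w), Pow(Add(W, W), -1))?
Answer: Rational(624372, 89) ≈ 7015.4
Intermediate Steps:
Function('A')(W) = Mul(Rational(1, 2), Pow(W, -1), Add(-94, W)) (Function('A')(W) = Mul(Add(W, -94), Pow(Add(W, W), -1)) = Mul(Add(-94, W), Pow(Mul(2, W), -1)) = Mul(Add(-94, W), Mul(Rational(1, 2), Pow(W, -1))) = Mul(Rational(1, 2), Pow(W, -1), Add(-94, W)))
Mul(7433, Pow(Function('A')(-84), -1)) = Mul(7433, Pow(Mul(Rational(1, 2), Pow(-84, -1), Add(-94, -84)), -1)) = Mul(7433, Pow(Mul(Rational(1, 2), Rational(-1, 84), -178), -1)) = Mul(7433, Pow(Rational(89, 84), -1)) = Mul(7433, Rational(84, 89)) = Rational(624372, 89)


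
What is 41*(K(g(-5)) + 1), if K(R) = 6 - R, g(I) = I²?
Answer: -738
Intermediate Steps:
41*(K(g(-5)) + 1) = 41*((6 - 1*(-5)²) + 1) = 41*((6 - 1*25) + 1) = 41*((6 - 25) + 1) = 41*(-19 + 1) = 41*(-18) = -738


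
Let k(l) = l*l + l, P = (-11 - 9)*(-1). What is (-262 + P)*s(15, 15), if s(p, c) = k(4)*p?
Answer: -72600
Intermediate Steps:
P = 20 (P = -20*(-1) = 20)
k(l) = l + l**2 (k(l) = l**2 + l = l + l**2)
s(p, c) = 20*p (s(p, c) = (4*(1 + 4))*p = (4*5)*p = 20*p)
(-262 + P)*s(15, 15) = (-262 + 20)*(20*15) = -242*300 = -72600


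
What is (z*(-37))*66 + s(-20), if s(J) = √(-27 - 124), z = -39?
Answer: 95238 + I*√151 ≈ 95238.0 + 12.288*I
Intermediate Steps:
s(J) = I*√151 (s(J) = √(-151) = I*√151)
(z*(-37))*66 + s(-20) = -39*(-37)*66 + I*√151 = 1443*66 + I*√151 = 95238 + I*√151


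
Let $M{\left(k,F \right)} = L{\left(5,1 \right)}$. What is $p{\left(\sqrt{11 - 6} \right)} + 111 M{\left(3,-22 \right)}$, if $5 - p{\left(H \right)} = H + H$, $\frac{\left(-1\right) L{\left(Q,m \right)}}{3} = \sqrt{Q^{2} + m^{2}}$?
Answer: $5 - 333 \sqrt{26} - 2 \sqrt{5} \approx -1697.4$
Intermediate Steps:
$L{\left(Q,m \right)} = - 3 \sqrt{Q^{2} + m^{2}}$
$M{\left(k,F \right)} = - 3 \sqrt{26}$ ($M{\left(k,F \right)} = - 3 \sqrt{5^{2} + 1^{2}} = - 3 \sqrt{25 + 1} = - 3 \sqrt{26}$)
$p{\left(H \right)} = 5 - 2 H$ ($p{\left(H \right)} = 5 - \left(H + H\right) = 5 - 2 H$)
$p{\left(\sqrt{11 - 6} \right)} + 111 M{\left(3,-22 \right)} = \left(5 - 2 \sqrt{11 - 6}\right) + 111 \left(- 3 \sqrt{26}\right) = \left(5 - 2 \sqrt{5}\right) - 333 \sqrt{26} = 5 - 333 \sqrt{26} - 2 \sqrt{5}$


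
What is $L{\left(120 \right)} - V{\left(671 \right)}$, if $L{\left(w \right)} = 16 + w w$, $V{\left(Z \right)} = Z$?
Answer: $13745$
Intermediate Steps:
$L{\left(w \right)} = 16 + w^{2}$
$L{\left(120 \right)} - V{\left(671 \right)} = \left(16 + 120^{2}\right) - 671 = \left(16 + 14400\right) - 671 = 14416 - 671 = 13745$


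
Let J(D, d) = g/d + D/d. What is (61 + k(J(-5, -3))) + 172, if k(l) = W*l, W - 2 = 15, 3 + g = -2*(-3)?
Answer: 733/3 ≈ 244.33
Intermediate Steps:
g = 3 (g = -3 - 2*(-3) = -3 + 6 = 3)
J(D, d) = 3/d + D/d
W = 17 (W = 2 + 15 = 17)
k(l) = 17*l
(61 + k(J(-5, -3))) + 172 = (61 + 17*((3 - 5)/(-3))) + 172 = (61 + 17*(-⅓*(-2))) + 172 = (61 + 17*(⅔)) + 172 = (61 + 34/3) + 172 = 217/3 + 172 = 733/3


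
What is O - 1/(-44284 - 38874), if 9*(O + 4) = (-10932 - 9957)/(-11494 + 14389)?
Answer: -1155976463/240742410 ≈ -4.8017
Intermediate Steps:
O = -13901/2895 (O = -4 + ((-10932 - 9957)/(-11494 + 14389))/9 = -4 + (-20889/2895)/9 = -4 + (-20889*1/2895)/9 = -4 + (⅑)*(-6963/965) = -4 - 2321/2895 = -13901/2895 ≈ -4.8017)
O - 1/(-44284 - 38874) = -13901/2895 - 1/(-44284 - 38874) = -13901/2895 - 1/(-83158) = -13901/2895 - 1*(-1/83158) = -13901/2895 + 1/83158 = -1155976463/240742410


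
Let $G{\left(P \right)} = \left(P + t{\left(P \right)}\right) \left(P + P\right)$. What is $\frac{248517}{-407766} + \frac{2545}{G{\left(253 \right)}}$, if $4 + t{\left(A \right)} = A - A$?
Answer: $- \frac{2522823869}{4281339117} \approx -0.58926$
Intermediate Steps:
$t{\left(A \right)} = -4$ ($t{\left(A \right)} = -4 + \left(A - A\right) = -4 + 0 = -4$)
$G{\left(P \right)} = 2 P \left(-4 + P\right)$ ($G{\left(P \right)} = \left(P - 4\right) \left(P + P\right) = \left(-4 + P\right) 2 P = 2 P \left(-4 + P\right)$)
$\frac{248517}{-407766} + \frac{2545}{G{\left(253 \right)}} = \frac{248517}{-407766} + \frac{2545}{2 \cdot 253 \left(-4 + 253\right)} = 248517 \left(- \frac{1}{407766}\right) + \frac{2545}{2 \cdot 253 \cdot 249} = - \frac{82839}{135922} + \frac{2545}{125994} = - \frac{2522823869}{4281339117}$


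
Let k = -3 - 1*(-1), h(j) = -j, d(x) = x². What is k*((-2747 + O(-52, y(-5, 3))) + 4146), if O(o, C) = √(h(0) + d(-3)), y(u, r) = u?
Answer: -2804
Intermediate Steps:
O(o, C) = 3 (O(o, C) = √(-1*0 + (-3)²) = √(0 + 9) = √9 = 3)
k = -2 (k = -3 + 1 = -2)
k*((-2747 + O(-52, y(-5, 3))) + 4146) = -2*((-2747 + 3) + 4146) = -2*(-2744 + 4146) = -2*1402 = -2804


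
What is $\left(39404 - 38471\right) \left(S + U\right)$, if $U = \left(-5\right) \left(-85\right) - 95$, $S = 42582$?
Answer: $40036896$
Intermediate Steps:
$U = 330$ ($U = 425 - 95 = 330$)
$\left(39404 - 38471\right) \left(S + U\right) = \left(39404 - 38471\right) \left(42582 + 330\right) = 933 \cdot 42912 = 40036896$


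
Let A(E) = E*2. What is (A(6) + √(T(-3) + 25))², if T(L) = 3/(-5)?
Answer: (60 + √610)²/25 ≈ 286.95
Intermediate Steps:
T(L) = -⅗ (T(L) = 3*(-⅕) = -⅗)
A(E) = 2*E
(A(6) + √(T(-3) + 25))² = (2*6 + √(-⅗ + 25))² = (12 + √(122/5))² = (12 + √610/5)²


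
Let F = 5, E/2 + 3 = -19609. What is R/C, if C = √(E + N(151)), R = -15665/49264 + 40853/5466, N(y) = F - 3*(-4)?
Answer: -963478651*I*√39207/5278772139984 ≈ -0.03614*I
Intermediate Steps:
E = -39224 (E = -6 + 2*(-19609) = -6 - 39218 = -39224)
N(y) = 17 (N(y) = 5 - 3*(-4) = 5 + 12 = 17)
R = 963478651/134638512 (R = -15665*1/49264 + 40853*(1/5466) = -15665/49264 + 40853/5466 = 963478651/134638512 ≈ 7.1560)
C = I*√39207 (C = √(-39224 + 17) = √(-39207) = I*√39207 ≈ 198.01*I)
R/C = 963478651/(134638512*((I*√39207))) = 963478651*(-I*√39207/39207)/134638512 = -963478651*I*√39207/5278772139984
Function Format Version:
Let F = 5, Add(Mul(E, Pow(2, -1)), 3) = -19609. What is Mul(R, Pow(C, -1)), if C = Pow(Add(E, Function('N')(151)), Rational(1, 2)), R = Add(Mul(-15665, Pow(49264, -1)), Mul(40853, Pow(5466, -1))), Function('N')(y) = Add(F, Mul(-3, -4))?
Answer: Mul(Rational(-963478651, 5278772139984), I, Pow(39207, Rational(1, 2))) ≈ Mul(-0.036140, I)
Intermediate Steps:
E = -39224 (E = Add(-6, Mul(2, -19609)) = Add(-6, -39218) = -39224)
Function('N')(y) = 17 (Function('N')(y) = Add(5, Mul(-3, -4)) = Add(5, 12) = 17)
R = Rational(963478651, 134638512) (R = Add(Mul(-15665, Rational(1, 49264)), Mul(40853, Rational(1, 5466))) = Add(Rational(-15665, 49264), Rational(40853, 5466)) = Rational(963478651, 134638512) ≈ 7.1560)
C = Mul(I, Pow(39207, Rational(1, 2))) (C = Pow(Add(-39224, 17), Rational(1, 2)) = Pow(-39207, Rational(1, 2)) = Mul(I, Pow(39207, Rational(1, 2))) ≈ Mul(198.01, I))
Mul(R, Pow(C, -1)) = Mul(Rational(963478651, 134638512), Pow(Mul(I, Pow(39207, Rational(1, 2))), -1)) = Mul(Rational(963478651, 134638512), Mul(Rational(-1, 39207), I, Pow(39207, Rational(1, 2)))) = Mul(Rational(-963478651, 5278772139984), I, Pow(39207, Rational(1, 2)))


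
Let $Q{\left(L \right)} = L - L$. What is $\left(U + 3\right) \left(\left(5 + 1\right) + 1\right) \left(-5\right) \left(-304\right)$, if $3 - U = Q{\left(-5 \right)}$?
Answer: $63840$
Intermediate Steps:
$Q{\left(L \right)} = 0$
$U = 3$ ($U = 3 - 0 = 3 + 0 = 3$)
$\left(U + 3\right) \left(\left(5 + 1\right) + 1\right) \left(-5\right) \left(-304\right) = \left(3 + 3\right) \left(\left(5 + 1\right) + 1\right) \left(-5\right) \left(-304\right) = 6 \left(6 + 1\right) \left(-5\right) \left(-304\right) = 6 \cdot 7 \left(-5\right) \left(-304\right) = 6 \left(-35\right) \left(-304\right) = \left(-210\right) \left(-304\right) = 63840$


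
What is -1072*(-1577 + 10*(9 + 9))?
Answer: 1497584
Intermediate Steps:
-1072*(-1577 + 10*(9 + 9)) = -1072*(-1577 + 10*18) = -1072*(-1577 + 180) = -1072*(-1397) = 1497584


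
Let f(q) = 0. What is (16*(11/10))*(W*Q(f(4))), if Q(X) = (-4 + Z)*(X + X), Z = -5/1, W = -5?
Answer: 0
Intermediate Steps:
Z = -5 (Z = -5*1 = -5)
Q(X) = -18*X (Q(X) = (-4 - 5)*(X + X) = -18*X)
(16*(11/10))*(W*Q(f(4))) = (16*(11/10))*(-(-90)*0) = (16*(11*(1/10)))*(-5*0) = (16*(11/10))*0 = (88/5)*0 = 0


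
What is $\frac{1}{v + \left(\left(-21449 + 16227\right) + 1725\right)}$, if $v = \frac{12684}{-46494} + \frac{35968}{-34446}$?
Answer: $- \frac{6355287}{22232808517} \approx -0.00028585$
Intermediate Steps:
$v = - \frac{8369878}{6355287}$ ($v = 12684 \left(- \frac{1}{46494}\right) + 35968 \left(- \frac{1}{34446}\right) = - \frac{302}{1107} - \frac{17984}{17223} = - \frac{8369878}{6355287} \approx -1.317$)
$\frac{1}{v + \left(\left(-21449 + 16227\right) + 1725\right)} = \frac{1}{- \frac{8369878}{6355287} + \left(\left(-21449 + 16227\right) + 1725\right)} = \frac{1}{- \frac{8369878}{6355287} + \left(-5222 + 1725\right)} = \frac{1}{- \frac{8369878}{6355287} - 3497} = \frac{1}{- \frac{22232808517}{6355287}} = - \frac{6355287}{22232808517}$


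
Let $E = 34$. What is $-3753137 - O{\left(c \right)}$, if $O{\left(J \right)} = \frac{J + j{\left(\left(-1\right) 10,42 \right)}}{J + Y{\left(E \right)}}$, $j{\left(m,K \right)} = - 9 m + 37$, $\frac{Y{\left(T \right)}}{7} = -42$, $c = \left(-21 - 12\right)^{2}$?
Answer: $- \frac{2983745131}{795} \approx -3.7531 \cdot 10^{6}$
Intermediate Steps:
$c = 1089$ ($c = \left(-33\right)^{2} = 1089$)
$Y{\left(T \right)} = -294$ ($Y{\left(T \right)} = 7 \left(-42\right) = -294$)
$j{\left(m,K \right)} = 37 - 9 m$
$O{\left(J \right)} = \frac{127 + J}{-294 + J}$ ($O{\left(J \right)} = \frac{J - \left(-37 + 9 \left(\left(-1\right) 10\right)\right)}{J - 294} = \frac{J + \left(37 - -90\right)}{-294 + J} = \frac{J + \left(37 + 90\right)}{-294 + J} = \frac{J + 127}{-294 + J} = \frac{127 + J}{-294 + J}$)
$-3753137 - O{\left(c \right)} = -3753137 - \frac{127 + 1089}{-294 + 1089} = -3753137 - \frac{1}{795} \cdot 1216 = -3753137 - \frac{1216}{795} = - \frac{2983745131}{795}$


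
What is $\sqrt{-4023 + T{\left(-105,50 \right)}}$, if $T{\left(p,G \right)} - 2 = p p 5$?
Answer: $4 \sqrt{3194} \approx 226.06$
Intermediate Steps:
$T{\left(p,G \right)} = 2 + 5 p^{2}$ ($T{\left(p,G \right)} = 2 + p p 5 = 2 + p^{2} \cdot 5 = 2 + 5 p^{2}$)
$\sqrt{-4023 + T{\left(-105,50 \right)}} = \sqrt{-4023 + \left(2 + 5 \left(-105\right)^{2}\right)} = \sqrt{-4023 + \left(2 + 5 \cdot 11025\right)} = \sqrt{-4023 + \left(2 + 55125\right)} = \sqrt{-4023 + 55127} = \sqrt{51104} = 4 \sqrt{3194}$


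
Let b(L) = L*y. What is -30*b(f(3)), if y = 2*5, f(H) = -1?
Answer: 300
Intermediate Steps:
y = 10
b(L) = 10*L (b(L) = L*10 = 10*L)
-30*b(f(3)) = -300*(-1) = -30*(-10) = 300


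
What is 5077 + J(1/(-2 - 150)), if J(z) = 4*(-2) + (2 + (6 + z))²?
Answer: 118590401/23104 ≈ 5132.9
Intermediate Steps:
J(z) = -8 + (8 + z)²
5077 + J(1/(-2 - 150)) = 5077 + (-8 + (8 + 1/(-2 - 150))²) = 5077 + (-8 + (8 + 1/(-152))²) = 5077 + (-8 + (8 - 1/152)²) = 5077 + (-8 + (1215/152)²) = 5077 + (-8 + 1476225/23104) = 5077 + 1291393/23104 = 118590401/23104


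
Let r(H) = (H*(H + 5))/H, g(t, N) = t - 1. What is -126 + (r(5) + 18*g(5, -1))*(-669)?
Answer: -54984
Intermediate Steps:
g(t, N) = -1 + t
r(H) = 5 + H (r(H) = (H*(5 + H))/H = 5 + H)
-126 + (r(5) + 18*g(5, -1))*(-669) = -126 + ((5 + 5) + 18*(-1 + 5))*(-669) = -126 + (10 + 18*4)*(-669) = -126 + (10 + 72)*(-669) = -126 + 82*(-669) = -126 - 54858 = -54984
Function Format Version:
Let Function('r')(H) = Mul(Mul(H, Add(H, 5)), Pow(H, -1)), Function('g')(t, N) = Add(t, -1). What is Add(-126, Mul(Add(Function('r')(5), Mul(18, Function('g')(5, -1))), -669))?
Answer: -54984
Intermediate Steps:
Function('g')(t, N) = Add(-1, t)
Function('r')(H) = Add(5, H) (Function('r')(H) = Mul(Mul(H, Add(5, H)), Pow(H, -1)) = Add(5, H))
Add(-126, Mul(Add(Function('r')(5), Mul(18, Function('g')(5, -1))), -669)) = Add(-126, Mul(Add(Add(5, 5), Mul(18, Add(-1, 5))), -669)) = Add(-126, Mul(Add(10, Mul(18, 4)), -669)) = Add(-126, Mul(Add(10, 72), -669)) = Add(-126, Mul(82, -669)) = Add(-126, -54858) = -54984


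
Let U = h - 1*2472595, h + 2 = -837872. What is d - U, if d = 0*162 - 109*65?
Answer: 3303384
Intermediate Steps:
h = -837874 (h = -2 - 837872 = -837874)
d = -7085 (d = 0 - 7085 = -7085)
U = -3310469 (U = -837874 - 1*2472595 = -837874 - 2472595 = -3310469)
d - U = -7085 - 1*(-3310469) = -7085 + 3310469 = 3303384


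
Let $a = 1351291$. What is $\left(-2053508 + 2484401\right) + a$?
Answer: $1782184$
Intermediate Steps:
$\left(-2053508 + 2484401\right) + a = \left(-2053508 + 2484401\right) + 1351291 = 430893 + 1351291 = 1782184$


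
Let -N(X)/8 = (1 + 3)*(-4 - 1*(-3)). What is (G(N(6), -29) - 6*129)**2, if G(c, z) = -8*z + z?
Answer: 326041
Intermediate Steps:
N(X) = 32 (N(X) = -8*(1 + 3)*(-4 - 1*(-3)) = -32*(-4 + 3) = -32*(-1) = -8*(-4) = 32)
G(c, z) = -7*z
(G(N(6), -29) - 6*129)**2 = (-7*(-29) - 6*129)**2 = (203 - 774)**2 = (-571)**2 = 326041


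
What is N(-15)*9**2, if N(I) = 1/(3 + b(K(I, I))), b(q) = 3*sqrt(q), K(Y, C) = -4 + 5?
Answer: 27/2 ≈ 13.500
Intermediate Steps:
K(Y, C) = 1
N(I) = 1/6 (N(I) = 1/(3 + 3*sqrt(1)) = 1/(3 + 3*1) = 1/(3 + 3) = 1/6)
N(-15)*9**2 = (1/6)*9**2 = (1/6)*81 = 27/2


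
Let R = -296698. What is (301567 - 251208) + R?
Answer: -246339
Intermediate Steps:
(301567 - 251208) + R = (301567 - 251208) - 296698 = 50359 - 296698 = -246339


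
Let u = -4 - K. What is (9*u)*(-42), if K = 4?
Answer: 3024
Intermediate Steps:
u = -8 (u = -4 - 1*4 = -4 - 4 = -8)
(9*u)*(-42) = (9*(-8))*(-42) = -72*(-42) = 3024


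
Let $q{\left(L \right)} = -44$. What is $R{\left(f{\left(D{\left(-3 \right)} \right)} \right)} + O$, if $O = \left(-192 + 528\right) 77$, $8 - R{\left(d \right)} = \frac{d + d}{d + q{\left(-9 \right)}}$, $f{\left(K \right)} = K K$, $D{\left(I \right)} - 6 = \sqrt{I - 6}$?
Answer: $\frac{41018126}{1585} + \frac{3168 i}{1585} \approx 25879.0 + 1.9987 i$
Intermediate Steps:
$D{\left(I \right)} = 6 + \sqrt{-6 + I}$ ($D{\left(I \right)} = 6 + \sqrt{I - 6} = 6 + \sqrt{-6 + I}$)
$f{\left(K \right)} = K^{2}$
$R{\left(d \right)} = 8 - \frac{2 d}{-44 + d}$ ($R{\left(d \right)} = 8 - \frac{d + d}{d - 44} = 8 - \frac{2 d}{-44 + d}$)
$O = 25872$ ($O = 336 \cdot 77 = 25872$)
$R{\left(f{\left(D{\left(-3 \right)} \right)} \right)} + O = \frac{2 \left(-176 + 3 \left(6 + \sqrt{-6 - 3}\right)^{2}\right)}{-44 + \left(6 + \sqrt{-6 - 3}\right)^{2}} + 25872 = \frac{2 \left(-176 + 3 \left(6 + \sqrt{-9}\right)^{2}\right)}{-44 + \left(6 + \sqrt{-9}\right)^{2}} + 25872 = \frac{2 \left(-176 + 3 \left(6 + 3 i\right)^{2}\right)}{-44 + \left(6 + 3 i\right)^{2}} + 25872 = 25872 + \frac{2 \left(-176 + 3 \left(6 + 3 i\right)^{2}\right)}{-44 + \left(6 + 3 i\right)^{2}}$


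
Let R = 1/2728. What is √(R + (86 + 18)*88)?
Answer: 3*√1891917786/1364 ≈ 95.666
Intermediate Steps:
R = 1/2728 ≈ 0.00036657
√(R + (86 + 18)*88) = √(1/2728 + (86 + 18)*88) = √(1/2728 + 104*88) = √(1/2728 + 9152) = √(24966657/2728) = 3*√1891917786/1364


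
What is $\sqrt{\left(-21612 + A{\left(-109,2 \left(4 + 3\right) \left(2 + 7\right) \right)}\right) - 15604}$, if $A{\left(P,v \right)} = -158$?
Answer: $i \sqrt{37374} \approx 193.32 i$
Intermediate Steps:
$\sqrt{\left(-21612 + A{\left(-109,2 \left(4 + 3\right) \left(2 + 7\right) \right)}\right) - 15604} = \sqrt{\left(-21612 - 158\right) - 15604} = \sqrt{-21770 - 15604} = \sqrt{-37374} = i \sqrt{37374}$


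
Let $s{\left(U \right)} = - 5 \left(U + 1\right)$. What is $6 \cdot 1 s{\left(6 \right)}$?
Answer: $-210$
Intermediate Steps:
$s{\left(U \right)} = -5 - 5 U$ ($s{\left(U \right)} = - 5 \left(1 + U\right) = -5 - 5 U$)
$6 \cdot 1 s{\left(6 \right)} = 6 \cdot 1 \left(-5 - 30\right) = 6 \left(-5 - 30\right) = 6 \left(-35\right) = -210$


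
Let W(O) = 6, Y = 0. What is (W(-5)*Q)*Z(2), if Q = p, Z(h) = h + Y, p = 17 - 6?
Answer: 132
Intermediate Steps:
p = 11
Z(h) = h (Z(h) = h + 0 = h)
Q = 11
(W(-5)*Q)*Z(2) = (6*11)*2 = 66*2 = 132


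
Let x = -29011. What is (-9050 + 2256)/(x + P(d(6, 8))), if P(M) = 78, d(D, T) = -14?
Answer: 6794/28933 ≈ 0.23482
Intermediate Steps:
(-9050 + 2256)/(x + P(d(6, 8))) = (-9050 + 2256)/(-29011 + 78) = -6794/(-28933) = -6794*(-1/28933) = 6794/28933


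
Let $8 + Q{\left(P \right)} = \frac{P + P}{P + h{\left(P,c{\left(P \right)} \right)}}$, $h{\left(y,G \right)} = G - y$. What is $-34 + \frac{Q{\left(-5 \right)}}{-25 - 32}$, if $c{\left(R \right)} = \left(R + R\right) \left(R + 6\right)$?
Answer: $- \frac{1931}{57} \approx -33.877$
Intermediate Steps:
$c{\left(R \right)} = 2 R \left(6 + R\right)$
$Q{\left(P \right)} = -8 + \frac{1}{6 + P}$ ($Q{\left(P \right)} = -8 + \frac{P + P}{P + \left(2 P \left(6 + P\right) - P\right)} = -8 + \frac{2 P}{P + \left(- P + 2 P \left(6 + P\right)\right)} = -8 + \frac{2 P}{2 P \left(6 + P\right)} = -8 + 2 P \frac{1}{2 P \left(6 + P\right)} = -8 + \frac{1}{6 + P}$)
$-34 + \frac{Q{\left(-5 \right)}}{-25 - 32} = -34 + \frac{\frac{1}{6 - 5} \left(-47 - -40\right)}{-25 - 32} = -34 + \frac{1^{-1} \left(-47 + 40\right)}{-57} = -34 + 1 \left(-7\right) \left(- \frac{1}{57}\right) = -34 - - \frac{7}{57} = -34 + \frac{7}{57} = - \frac{1931}{57}$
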